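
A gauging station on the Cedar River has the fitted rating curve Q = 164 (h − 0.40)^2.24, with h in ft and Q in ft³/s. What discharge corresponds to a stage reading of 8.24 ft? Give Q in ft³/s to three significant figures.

Q = 164 × (8.24 − 0.40)^2.24 = 164 × 7.84^2.24 = 16520 ft³/s

16500 ft³/s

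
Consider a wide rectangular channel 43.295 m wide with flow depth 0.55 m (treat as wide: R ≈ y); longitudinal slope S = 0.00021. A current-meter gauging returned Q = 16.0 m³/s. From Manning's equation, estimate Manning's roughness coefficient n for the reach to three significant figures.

A = b·y = 43.295 × 0.55 = 23.81 m²
Wide channel: R ≈ y = 0.55 m
n = (1/Q)·A·R^(2/3)·S^(1/2) = (1/16.0) × 23.81 × 0.6713 × 0.01449 = 0.01448

0.0145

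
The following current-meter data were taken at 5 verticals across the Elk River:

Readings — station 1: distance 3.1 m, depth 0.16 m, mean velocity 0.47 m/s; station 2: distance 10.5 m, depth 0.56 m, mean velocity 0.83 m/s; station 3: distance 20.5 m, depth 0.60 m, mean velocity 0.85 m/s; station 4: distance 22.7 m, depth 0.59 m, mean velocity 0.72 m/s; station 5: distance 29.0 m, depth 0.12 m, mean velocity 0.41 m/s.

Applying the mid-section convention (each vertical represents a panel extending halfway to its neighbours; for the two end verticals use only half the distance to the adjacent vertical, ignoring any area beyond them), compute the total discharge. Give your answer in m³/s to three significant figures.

9.39 m³/s

w_1 = (10.5 − 3.1)/2 = 3.7 m; q_1 = 0.47 × 0.16 × 3.7 = 0.2782 m³/s
w_2 = (20.5 − 3.1)/2 = 8.7 m; q_2 = 0.83 × 0.56 × 8.7 = 4.044 m³/s
w_3 = (22.7 − 10.5)/2 = 6.1 m; q_3 = 0.85 × 0.60 × 6.1 = 3.111 m³/s
w_4 = (29.0 − 20.5)/2 = 4.25 m; q_4 = 0.72 × 0.59 × 4.25 = 1.805 m³/s
w_5 = (29.0 − 22.7)/2 = 3.15 m; q_5 = 0.41 × 0.12 × 3.15 = 0.1550 m³/s
Q = Σ qᵢ = 9.393 m³/s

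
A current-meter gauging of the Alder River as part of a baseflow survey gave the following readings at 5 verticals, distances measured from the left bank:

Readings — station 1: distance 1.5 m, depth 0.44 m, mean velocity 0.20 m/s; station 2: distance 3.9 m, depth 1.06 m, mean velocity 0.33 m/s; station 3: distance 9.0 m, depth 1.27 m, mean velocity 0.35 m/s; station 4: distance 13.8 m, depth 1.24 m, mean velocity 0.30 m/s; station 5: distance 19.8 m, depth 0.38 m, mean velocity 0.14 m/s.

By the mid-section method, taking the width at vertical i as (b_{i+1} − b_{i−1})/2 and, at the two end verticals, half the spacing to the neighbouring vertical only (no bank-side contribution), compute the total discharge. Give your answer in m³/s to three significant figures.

w_1 = (3.9 − 1.5)/2 = 1.2 m; q_1 = 0.20 × 0.44 × 1.2 = 0.1056 m³/s
w_2 = (9.0 − 1.5)/2 = 3.75 m; q_2 = 0.33 × 1.06 × 3.75 = 1.312 m³/s
w_3 = (13.8 − 3.9)/2 = 4.95 m; q_3 = 0.35 × 1.27 × 4.95 = 2.200 m³/s
w_4 = (19.8 − 9.0)/2 = 5.4 m; q_4 = 0.30 × 1.24 × 5.4 = 2.009 m³/s
w_5 = (19.8 − 13.8)/2 = 3 m; q_5 = 0.14 × 0.38 × 3 = 0.1596 m³/s
Q = Σ qᵢ = 5.786 m³/s

5.79 m³/s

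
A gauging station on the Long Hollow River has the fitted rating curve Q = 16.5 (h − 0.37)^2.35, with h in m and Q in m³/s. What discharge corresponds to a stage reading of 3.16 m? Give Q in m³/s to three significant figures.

Q = 16.5 × (3.16 − 0.37)^2.35 = 16.5 × 2.79^2.35 = 183.9 m³/s

184 m³/s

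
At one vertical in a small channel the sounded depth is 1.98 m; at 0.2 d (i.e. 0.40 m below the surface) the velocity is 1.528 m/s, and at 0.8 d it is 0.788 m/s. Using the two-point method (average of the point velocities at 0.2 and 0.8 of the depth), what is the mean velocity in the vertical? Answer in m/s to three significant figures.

v̄ = (1.528 + 0.788) / 2 = 1.158 m/s

1.16 m/s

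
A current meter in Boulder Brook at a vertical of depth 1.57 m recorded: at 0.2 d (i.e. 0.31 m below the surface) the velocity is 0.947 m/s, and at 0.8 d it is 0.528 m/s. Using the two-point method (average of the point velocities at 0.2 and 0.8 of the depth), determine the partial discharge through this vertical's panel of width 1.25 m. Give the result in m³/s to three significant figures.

v̄ = (0.947 + 0.528) / 2 = 0.7375 m/s
q = v̄ × d × w = 0.7375 × 1.57 × 1.25 = 1.447 m³/s

1.45 m³/s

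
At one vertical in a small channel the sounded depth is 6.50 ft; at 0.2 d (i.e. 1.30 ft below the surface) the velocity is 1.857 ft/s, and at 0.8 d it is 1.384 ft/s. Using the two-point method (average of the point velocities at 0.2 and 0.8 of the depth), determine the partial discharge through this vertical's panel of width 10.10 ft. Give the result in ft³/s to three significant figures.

106 ft³/s

v̄ = (1.857 + 1.384) / 2 = 1.621 ft/s
q = v̄ × d × w = 1.621 × 6.50 × 10.10 = 106.4 ft³/s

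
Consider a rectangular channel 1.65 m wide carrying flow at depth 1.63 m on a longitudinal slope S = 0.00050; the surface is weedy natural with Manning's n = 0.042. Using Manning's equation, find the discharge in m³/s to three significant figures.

A = b·y = 1.65 × 1.63 = 2.690 m²
P = b + 2y = 1.65 + 2×1.63 = 4.910 m
R = A/P = 2.690/4.910 = 0.5478 m
Q = (1/n)·A·R^(2/3)·S^(1/2) = (1/0.042) × 2.690 × 0.5478^(2/3) × 0.00050^(1/2) = 0.9586 m³/s

0.959 m³/s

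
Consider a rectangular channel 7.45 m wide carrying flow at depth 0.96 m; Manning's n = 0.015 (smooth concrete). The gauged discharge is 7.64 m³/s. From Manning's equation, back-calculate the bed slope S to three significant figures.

A = b·y = 7.45 × 0.96 = 7.152 m²
P = b + 2y = 7.45 + 2×0.96 = 9.370 m
R = A/P = 7.152/9.370 = 0.7633 m
S = (Q·n / (1·A·R^(2/3)))² = (7.64×0.015 / (1×7.152×0.8352))² = 0.0003681

0.000368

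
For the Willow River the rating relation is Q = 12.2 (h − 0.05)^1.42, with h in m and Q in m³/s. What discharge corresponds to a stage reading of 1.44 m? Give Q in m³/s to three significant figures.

Q = 12.2 × (1.44 − 0.05)^1.42 = 12.2 × 1.39^1.42 = 19.47 m³/s

19.5 m³/s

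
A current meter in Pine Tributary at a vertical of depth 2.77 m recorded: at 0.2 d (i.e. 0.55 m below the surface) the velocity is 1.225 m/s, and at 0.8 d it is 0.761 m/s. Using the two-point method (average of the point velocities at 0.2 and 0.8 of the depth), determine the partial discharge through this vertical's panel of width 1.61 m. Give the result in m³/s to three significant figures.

4.43 m³/s

v̄ = (1.225 + 0.761) / 2 = 0.9930 m/s
q = v̄ × d × w = 0.9930 × 2.77 × 1.61 = 4.428 m³/s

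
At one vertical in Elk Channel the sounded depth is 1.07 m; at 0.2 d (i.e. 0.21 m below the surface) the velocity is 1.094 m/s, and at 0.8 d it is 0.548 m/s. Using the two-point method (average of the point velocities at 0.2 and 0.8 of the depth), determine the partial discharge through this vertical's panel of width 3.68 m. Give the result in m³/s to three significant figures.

v̄ = (1.094 + 0.548) / 2 = 0.8210 m/s
q = v̄ × d × w = 0.8210 × 1.07 × 3.68 = 3.233 m³/s

3.23 m³/s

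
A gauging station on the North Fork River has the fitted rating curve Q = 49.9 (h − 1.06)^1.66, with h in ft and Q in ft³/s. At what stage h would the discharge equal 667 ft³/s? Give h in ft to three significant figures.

h − h₀ = (Q/C)^(1/b) = (667/49.9)^(1/1.66) = 4.768 ft
h = 1.06 + 4.768 = 5.828 ft

5.83 ft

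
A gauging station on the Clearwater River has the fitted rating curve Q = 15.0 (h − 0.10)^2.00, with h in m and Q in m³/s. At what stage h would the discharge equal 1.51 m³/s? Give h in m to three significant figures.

h − h₀ = (Q/C)^(1/b) = (1.51/15.0)^(1/2.00) = 0.3173 m
h = 0.10 + 0.3173 = 0.4173 m

0.417 m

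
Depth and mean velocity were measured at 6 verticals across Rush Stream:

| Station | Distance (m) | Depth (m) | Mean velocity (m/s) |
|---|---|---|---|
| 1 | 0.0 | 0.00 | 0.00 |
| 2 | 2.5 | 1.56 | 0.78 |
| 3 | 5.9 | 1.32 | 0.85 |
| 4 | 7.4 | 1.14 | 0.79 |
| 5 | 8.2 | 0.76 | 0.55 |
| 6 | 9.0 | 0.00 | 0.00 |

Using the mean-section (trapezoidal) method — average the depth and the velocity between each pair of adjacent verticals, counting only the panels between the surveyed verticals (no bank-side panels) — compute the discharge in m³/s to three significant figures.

6.86 m³/s

Panel 1-2: Δb = 2.5 m, d̄ = (0.00+1.56)/2 = 0.78, v̄ = (0.00+0.78)/2 = 0.39 → q = 2.5×0.78×0.39 = 0.7605 m³/s
Panel 2-3: Δb = 3.4 m, d̄ = (1.56+1.32)/2 = 1.44, v̄ = (0.78+0.85)/2 = 0.815 → q = 3.4×1.44×0.815 = 3.990 m³/s
Panel 3-4: Δb = 1.5 m, d̄ = (1.32+1.14)/2 = 1.23, v̄ = (0.85+0.79)/2 = 0.82 → q = 1.5×1.23×0.82 = 1.513 m³/s
Panel 4-5: Δb = 0.8 m, d̄ = (1.14+0.76)/2 = 0.95, v̄ = (0.79+0.55)/2 = 0.67 → q = 0.8×0.95×0.67 = 0.5092 m³/s
Panel 5-6: Δb = 0.8 m, d̄ = (0.76+0.00)/2 = 0.38, v̄ = (0.55+0.00)/2 = 0.275 → q = 0.8×0.38×0.275 = 0.08360 m³/s
Q = Σ q = 6.856 m³/s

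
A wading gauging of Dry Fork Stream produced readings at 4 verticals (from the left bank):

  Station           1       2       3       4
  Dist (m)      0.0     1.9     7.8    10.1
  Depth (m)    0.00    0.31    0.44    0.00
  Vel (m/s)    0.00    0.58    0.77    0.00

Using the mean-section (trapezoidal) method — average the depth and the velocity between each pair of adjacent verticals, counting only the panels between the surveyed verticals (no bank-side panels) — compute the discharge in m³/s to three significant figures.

Panel 1-2: Δb = 1.9 m, d̄ = (0.00+0.31)/2 = 0.155, v̄ = (0.00+0.58)/2 = 0.29 → q = 1.9×0.155×0.29 = 0.08541 m³/s
Panel 2-3: Δb = 5.9 m, d̄ = (0.31+0.44)/2 = 0.375, v̄ = (0.58+0.77)/2 = 0.675 → q = 5.9×0.375×0.675 = 1.493 m³/s
Panel 3-4: Δb = 2.3 m, d̄ = (0.44+0.00)/2 = 0.22, v̄ = (0.77+0.00)/2 = 0.385 → q = 2.3×0.22×0.385 = 0.1948 m³/s
Q = Σ q = 1.774 m³/s

1.77 m³/s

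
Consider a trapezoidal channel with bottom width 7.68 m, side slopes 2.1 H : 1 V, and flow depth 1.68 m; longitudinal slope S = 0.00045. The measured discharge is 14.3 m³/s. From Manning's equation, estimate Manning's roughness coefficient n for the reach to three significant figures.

A = (b + z·y)·y = (7.68 + 2.1×1.68)×1.68 = 18.83 m²
P = b + 2y√(1+z²) = 7.68 + 2×1.68×√(1+2.1²) = 15.50 m
R = A/P = 18.83/15.50 = 1.215 m
n = (1/Q)·A·R^(2/3)·S^(1/2) = (1/14.3) × 18.83 × 1.139 × 0.02121 = 0.03181

0.0318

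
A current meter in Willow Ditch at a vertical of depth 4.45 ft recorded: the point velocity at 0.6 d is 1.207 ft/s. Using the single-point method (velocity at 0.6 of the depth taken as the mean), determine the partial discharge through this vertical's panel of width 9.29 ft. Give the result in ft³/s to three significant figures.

v̄ = v₀.₆ = 1.207 ft/s
q = v̄ × d × w = 1.207 × 4.45 × 9.29 = 49.90 ft³/s

49.9 ft³/s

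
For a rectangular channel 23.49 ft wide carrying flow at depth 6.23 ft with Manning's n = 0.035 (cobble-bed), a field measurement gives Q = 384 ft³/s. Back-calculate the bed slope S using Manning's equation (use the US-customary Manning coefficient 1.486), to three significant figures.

A = b·y = 23.49 × 6.23 = 146.3 ft²
P = b + 2y = 23.49 + 2×6.23 = 35.95 ft
R = A/P = 146.3/35.95 = 4.071 ft
S = (Q·n / (1.486·A·R^(2/3)))² = (384×0.035 / (1.486×146.3×2.549))² = 0.0005877

0.000588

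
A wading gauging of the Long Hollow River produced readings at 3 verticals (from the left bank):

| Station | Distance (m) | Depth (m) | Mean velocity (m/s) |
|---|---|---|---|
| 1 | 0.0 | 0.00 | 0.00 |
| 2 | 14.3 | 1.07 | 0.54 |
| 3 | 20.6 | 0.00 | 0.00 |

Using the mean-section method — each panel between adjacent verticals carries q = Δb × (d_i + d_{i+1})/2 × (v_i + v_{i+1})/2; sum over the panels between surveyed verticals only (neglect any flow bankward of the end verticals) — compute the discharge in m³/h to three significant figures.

10700 m³/h

Panel 1-2: Δb = 14.3 m, d̄ = (0.00+1.07)/2 = 0.535, v̄ = (0.00+0.54)/2 = 0.27 → q = 14.3×0.535×0.27 = 2.066 m³/s
Panel 2-3: Δb = 6.3 m, d̄ = (1.07+0.00)/2 = 0.535, v̄ = (0.54+0.00)/2 = 0.27 → q = 6.3×0.535×0.27 = 0.9100 m³/s
Q = Σ q = 2.976 m³/s
= 2.976 × 3600 = 10710 m³/h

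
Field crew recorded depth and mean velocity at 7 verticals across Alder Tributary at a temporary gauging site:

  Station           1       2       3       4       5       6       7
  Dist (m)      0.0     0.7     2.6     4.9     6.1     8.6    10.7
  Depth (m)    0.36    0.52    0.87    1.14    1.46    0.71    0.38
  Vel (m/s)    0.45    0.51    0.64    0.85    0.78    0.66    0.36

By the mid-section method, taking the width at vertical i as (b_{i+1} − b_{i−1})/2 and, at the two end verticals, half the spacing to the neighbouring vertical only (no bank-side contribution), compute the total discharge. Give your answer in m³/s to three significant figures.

6.59 m³/s

w_1 = (0.7 − 0.0)/2 = 0.35 m; q_1 = 0.45 × 0.36 × 0.35 = 0.05670 m³/s
w_2 = (2.6 − 0.0)/2 = 1.3 m; q_2 = 0.51 × 0.52 × 1.3 = 0.3448 m³/s
w_3 = (4.9 − 0.7)/2 = 2.1 m; q_3 = 0.64 × 0.87 × 2.1 = 1.169 m³/s
w_4 = (6.1 − 2.6)/2 = 1.75 m; q_4 = 0.85 × 1.14 × 1.75 = 1.696 m³/s
w_5 = (8.6 − 4.9)/2 = 1.85 m; q_5 = 0.78 × 1.46 × 1.85 = 2.107 m³/s
w_6 = (10.7 − 6.1)/2 = 2.3 m; q_6 = 0.66 × 0.71 × 2.3 = 1.078 m³/s
w_7 = (10.7 − 8.6)/2 = 1.05 m; q_7 = 0.36 × 0.38 × 1.05 = 0.1436 m³/s
Q = Σ qᵢ = 6.595 m³/s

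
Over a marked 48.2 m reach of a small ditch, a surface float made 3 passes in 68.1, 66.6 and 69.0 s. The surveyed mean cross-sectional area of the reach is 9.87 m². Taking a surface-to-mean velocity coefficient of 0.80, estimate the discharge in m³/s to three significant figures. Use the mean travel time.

5.61 m³/s

t̄ = (68.1 + 66.6 + 69.0) / 3 = 67.9 s
v_surface = L / t̄ = 48.2 / 67.9 = 0.7099 m/s
v_mean = 0.80 × 0.7099 = 0.5679 m/s
Q = A × v_mean = 9.87 × 0.5679 = 5.605 m³/s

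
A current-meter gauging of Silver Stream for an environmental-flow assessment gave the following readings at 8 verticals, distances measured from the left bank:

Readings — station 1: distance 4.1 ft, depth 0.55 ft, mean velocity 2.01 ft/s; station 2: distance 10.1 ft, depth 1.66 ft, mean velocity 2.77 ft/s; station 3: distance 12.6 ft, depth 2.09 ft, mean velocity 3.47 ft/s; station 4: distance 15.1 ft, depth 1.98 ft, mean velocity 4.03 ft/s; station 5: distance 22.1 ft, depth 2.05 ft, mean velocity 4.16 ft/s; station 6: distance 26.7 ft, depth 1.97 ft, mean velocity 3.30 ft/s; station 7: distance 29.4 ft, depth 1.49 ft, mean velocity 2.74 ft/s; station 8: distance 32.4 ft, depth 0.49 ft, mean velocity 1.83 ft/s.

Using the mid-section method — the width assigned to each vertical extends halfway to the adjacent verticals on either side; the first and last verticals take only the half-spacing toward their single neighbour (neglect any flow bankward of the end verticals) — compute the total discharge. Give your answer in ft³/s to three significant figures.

w_1 = (10.1 − 4.1)/2 = 3 ft; q_1 = 2.01 × 0.55 × 3 = 3.317 ft³/s
w_2 = (12.6 − 4.1)/2 = 4.25 ft; q_2 = 2.77 × 1.66 × 4.25 = 19.54 ft³/s
w_3 = (15.1 − 10.1)/2 = 2.5 ft; q_3 = 3.47 × 2.09 × 2.5 = 18.13 ft³/s
w_4 = (22.1 − 12.6)/2 = 4.75 ft; q_4 = 4.03 × 1.98 × 4.75 = 37.90 ft³/s
w_5 = (26.7 − 15.1)/2 = 5.8 ft; q_5 = 4.16 × 2.05 × 5.8 = 49.46 ft³/s
w_6 = (29.4 − 22.1)/2 = 3.65 ft; q_6 = 3.30 × 1.97 × 3.65 = 23.73 ft³/s
w_7 = (32.4 − 26.7)/2 = 2.85 ft; q_7 = 2.74 × 1.49 × 2.85 = 11.64 ft³/s
w_8 = (32.4 − 29.4)/2 = 1.5 ft; q_8 = 1.83 × 0.49 × 1.5 = 1.345 ft³/s
Q = Σ qᵢ = 165.1 ft³/s

165 ft³/s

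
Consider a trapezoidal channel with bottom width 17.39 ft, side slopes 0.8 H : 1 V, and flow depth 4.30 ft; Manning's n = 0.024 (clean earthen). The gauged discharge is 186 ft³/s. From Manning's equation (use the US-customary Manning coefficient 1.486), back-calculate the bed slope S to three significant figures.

0.000243

A = (b + z·y)·y = (17.39 + 0.8×4.30)×4.30 = 89.57 ft²
P = b + 2y√(1+z²) = 17.39 + 2×4.30×√(1+0.8²) = 28.40 ft
R = A/P = 89.57/28.40 = 3.153 ft
S = (Q·n / (1.486·A·R^(2/3)))² = (186×0.024 / (1.486×89.57×2.150))² = 0.0002432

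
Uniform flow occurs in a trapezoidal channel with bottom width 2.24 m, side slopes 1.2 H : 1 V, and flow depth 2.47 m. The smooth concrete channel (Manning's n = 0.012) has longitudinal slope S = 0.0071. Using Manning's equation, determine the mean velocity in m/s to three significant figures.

8.33 m/s

A = (b + z·y)·y = (2.24 + 1.2×2.47)×2.47 = 12.85 m²
P = b + 2y√(1+z²) = 2.24 + 2×2.47×√(1+1.2²) = 9.957 m
R = A/P = 12.85/9.957 = 1.291 m
Q = (1/n)·A·R^(2/3)·S^(1/2) = (1/0.012) × 12.85 × 1.291^(2/3) × 0.0071^(1/2) = 107.0 m³/s
V = Q/A = 107.0/12.85 = 8.325 m/s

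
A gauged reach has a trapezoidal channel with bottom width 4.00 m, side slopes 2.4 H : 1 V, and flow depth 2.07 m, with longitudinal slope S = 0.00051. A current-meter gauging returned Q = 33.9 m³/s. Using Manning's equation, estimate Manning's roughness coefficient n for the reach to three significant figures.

A = (b + z·y)·y = (4.00 + 2.4×2.07)×2.07 = 18.56 m²
P = b + 2y√(1+z²) = 4.00 + 2×2.07×√(1+2.4²) = 14.76 m
R = A/P = 18.56/14.76 = 1.257 m
n = (1/Q)·A·R^(2/3)·S^(1/2) = (1/33.9) × 18.56 × 1.165 × 0.02258 = 0.01441

0.0144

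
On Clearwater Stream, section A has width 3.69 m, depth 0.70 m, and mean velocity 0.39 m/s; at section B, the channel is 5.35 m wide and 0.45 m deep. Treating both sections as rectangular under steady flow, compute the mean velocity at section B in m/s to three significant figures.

0.418 m/s

Q = A₁V₁ = (3.69×0.70) × 0.39 = 1.007 m³/s
A₂ = 5.35 × 0.45 = 2.408 m²
V₂ = Q/A₂ = 1.007/2.408 = 0.4184 m/s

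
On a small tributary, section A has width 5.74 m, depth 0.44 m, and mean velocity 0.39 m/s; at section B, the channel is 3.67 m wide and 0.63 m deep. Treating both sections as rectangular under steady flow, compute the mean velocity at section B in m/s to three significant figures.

0.426 m/s

Q = A₁V₁ = (5.74×0.44) × 0.39 = 0.9850 m³/s
A₂ = 3.67 × 0.63 = 2.312 m²
V₂ = Q/A₂ = 0.9850/2.312 = 0.4260 m/s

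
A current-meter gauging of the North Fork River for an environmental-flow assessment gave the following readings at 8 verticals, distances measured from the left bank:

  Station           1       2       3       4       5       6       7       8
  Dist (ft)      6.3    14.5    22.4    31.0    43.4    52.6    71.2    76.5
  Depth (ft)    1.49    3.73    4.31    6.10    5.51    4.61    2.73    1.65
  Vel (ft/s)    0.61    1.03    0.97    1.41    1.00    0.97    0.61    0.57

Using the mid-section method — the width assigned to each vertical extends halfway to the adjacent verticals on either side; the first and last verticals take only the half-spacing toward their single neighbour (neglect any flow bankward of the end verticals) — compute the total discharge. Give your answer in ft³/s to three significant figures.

w_1 = (14.5 − 6.3)/2 = 4.1 ft; q_1 = 0.61 × 1.49 × 4.1 = 3.726 ft³/s
w_2 = (22.4 − 6.3)/2 = 8.05 ft; q_2 = 1.03 × 3.73 × 8.05 = 30.93 ft³/s
w_3 = (31.0 − 14.5)/2 = 8.25 ft; q_3 = 0.97 × 4.31 × 8.25 = 34.49 ft³/s
w_4 = (43.4 − 22.4)/2 = 10.5 ft; q_4 = 1.41 × 6.10 × 10.5 = 90.31 ft³/s
w_5 = (52.6 − 31.0)/2 = 10.8 ft; q_5 = 1.00 × 5.51 × 10.8 = 59.51 ft³/s
w_6 = (71.2 − 43.4)/2 = 13.9 ft; q_6 = 0.97 × 4.61 × 13.9 = 62.16 ft³/s
w_7 = (76.5 − 52.6)/2 = 11.95 ft; q_7 = 0.61 × 2.73 × 11.95 = 19.90 ft³/s
w_8 = (76.5 − 71.2)/2 = 2.65 ft; q_8 = 0.57 × 1.65 × 2.65 = 2.492 ft³/s
Q = Σ qᵢ = 303.5 ft³/s

304 ft³/s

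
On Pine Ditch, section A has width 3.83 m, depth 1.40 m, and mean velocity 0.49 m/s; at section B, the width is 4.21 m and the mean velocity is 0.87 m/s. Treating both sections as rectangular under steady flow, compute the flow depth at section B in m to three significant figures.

Q = A₁V₁ = (3.83×1.40) × 0.49 = 2.627 m³/s
d₂ = Q/(b₂ V₂) = 2.627/(4.21×0.87) = 0.7173 m

0.717 m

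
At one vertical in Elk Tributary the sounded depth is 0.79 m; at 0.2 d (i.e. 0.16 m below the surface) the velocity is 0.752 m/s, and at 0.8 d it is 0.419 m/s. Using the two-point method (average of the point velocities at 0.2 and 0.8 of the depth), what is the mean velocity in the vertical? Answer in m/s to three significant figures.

0.586 m/s

v̄ = (0.752 + 0.419) / 2 = 0.5855 m/s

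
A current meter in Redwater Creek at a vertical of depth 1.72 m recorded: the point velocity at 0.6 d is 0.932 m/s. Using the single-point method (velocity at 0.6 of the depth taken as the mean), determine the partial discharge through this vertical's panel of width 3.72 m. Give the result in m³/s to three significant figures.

v̄ = v₀.₆ = 0.932 m/s
q = v̄ × d × w = 0.9320 × 1.72 × 3.72 = 5.963 m³/s

5.96 m³/s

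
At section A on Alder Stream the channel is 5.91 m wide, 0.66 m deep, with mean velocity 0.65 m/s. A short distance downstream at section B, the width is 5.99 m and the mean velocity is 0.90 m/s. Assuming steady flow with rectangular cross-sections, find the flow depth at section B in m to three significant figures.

0.470 m

Q = A₁V₁ = (5.91×0.66) × 0.65 = 2.535 m³/s
d₂ = Q/(b₂ V₂) = 2.535/(5.99×0.90) = 0.4703 m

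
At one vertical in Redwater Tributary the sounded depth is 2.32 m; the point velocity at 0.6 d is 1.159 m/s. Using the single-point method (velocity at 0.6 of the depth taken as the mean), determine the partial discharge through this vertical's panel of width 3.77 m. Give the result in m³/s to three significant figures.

10.1 m³/s

v̄ = v₀.₆ = 1.159 m/s
q = v̄ × d × w = 1.159 × 2.32 × 3.77 = 10.14 m³/s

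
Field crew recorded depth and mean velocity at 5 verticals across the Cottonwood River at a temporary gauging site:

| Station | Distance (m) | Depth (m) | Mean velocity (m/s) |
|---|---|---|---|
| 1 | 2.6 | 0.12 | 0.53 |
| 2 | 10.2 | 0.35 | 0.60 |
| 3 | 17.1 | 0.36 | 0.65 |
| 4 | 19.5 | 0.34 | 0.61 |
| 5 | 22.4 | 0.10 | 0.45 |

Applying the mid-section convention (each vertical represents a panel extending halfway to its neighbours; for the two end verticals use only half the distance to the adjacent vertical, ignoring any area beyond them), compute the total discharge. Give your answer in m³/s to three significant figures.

3.47 m³/s

w_1 = (10.2 − 2.6)/2 = 3.8 m; q_1 = 0.53 × 0.12 × 3.8 = 0.2417 m³/s
w_2 = (17.1 − 2.6)/2 = 7.25 m; q_2 = 0.60 × 0.35 × 7.25 = 1.523 m³/s
w_3 = (19.5 − 10.2)/2 = 4.65 m; q_3 = 0.65 × 0.36 × 4.65 = 1.088 m³/s
w_4 = (22.4 − 17.1)/2 = 2.65 m; q_4 = 0.61 × 0.34 × 2.65 = 0.5496 m³/s
w_5 = (22.4 − 19.5)/2 = 1.45 m; q_5 = 0.45 × 0.10 × 1.45 = 0.06525 m³/s
Q = Σ qᵢ = 3.467 m³/s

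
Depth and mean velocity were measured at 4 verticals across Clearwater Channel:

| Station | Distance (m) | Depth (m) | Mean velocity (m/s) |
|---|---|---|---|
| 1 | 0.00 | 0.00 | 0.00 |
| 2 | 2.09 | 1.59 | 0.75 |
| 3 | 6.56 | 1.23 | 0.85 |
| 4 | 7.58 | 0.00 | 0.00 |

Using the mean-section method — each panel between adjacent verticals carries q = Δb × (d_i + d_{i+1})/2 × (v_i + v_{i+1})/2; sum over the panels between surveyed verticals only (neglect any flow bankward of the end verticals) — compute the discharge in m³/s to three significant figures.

5.93 m³/s

Panel 1-2: Δb = 2.09 m, d̄ = (0.00+1.59)/2 = 0.795, v̄ = (0.00+0.75)/2 = 0.375 → q = 2.09×0.795×0.375 = 0.6231 m³/s
Panel 2-3: Δb = 4.47 m, d̄ = (1.59+1.23)/2 = 1.41, v̄ = (0.75+0.85)/2 = 0.8 → q = 4.47×1.41×0.8 = 5.042 m³/s
Panel 3-4: Δb = 1.02 m, d̄ = (1.23+0.00)/2 = 0.615, v̄ = (0.85+0.00)/2 = 0.425 → q = 1.02×0.615×0.425 = 0.2666 m³/s
Q = Σ q = 5.932 m³/s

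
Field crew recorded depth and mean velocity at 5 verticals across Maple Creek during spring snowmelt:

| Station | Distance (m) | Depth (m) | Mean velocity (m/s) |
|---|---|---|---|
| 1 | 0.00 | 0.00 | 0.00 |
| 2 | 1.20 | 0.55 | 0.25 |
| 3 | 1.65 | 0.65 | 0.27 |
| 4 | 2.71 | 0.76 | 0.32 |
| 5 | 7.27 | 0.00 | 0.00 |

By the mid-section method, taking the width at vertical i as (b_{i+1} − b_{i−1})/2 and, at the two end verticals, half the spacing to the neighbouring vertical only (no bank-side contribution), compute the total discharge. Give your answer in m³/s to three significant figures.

0.929 m³/s

w_2 = (1.65 − 0.00)/2 = 0.825 m; q_2 = 0.25 × 0.55 × 0.825 = 0.1134 m³/s
w_3 = (2.71 − 1.20)/2 = 0.755 m; q_3 = 0.27 × 0.65 × 0.755 = 0.1325 m³/s
w_4 = (7.27 − 1.65)/2 = 2.81 m; q_4 = 0.32 × 0.76 × 2.81 = 0.6834 m³/s
Stations 1, 5 contribute zero (depth or velocity is 0).
Q = Σ qᵢ = 0.9293 m³/s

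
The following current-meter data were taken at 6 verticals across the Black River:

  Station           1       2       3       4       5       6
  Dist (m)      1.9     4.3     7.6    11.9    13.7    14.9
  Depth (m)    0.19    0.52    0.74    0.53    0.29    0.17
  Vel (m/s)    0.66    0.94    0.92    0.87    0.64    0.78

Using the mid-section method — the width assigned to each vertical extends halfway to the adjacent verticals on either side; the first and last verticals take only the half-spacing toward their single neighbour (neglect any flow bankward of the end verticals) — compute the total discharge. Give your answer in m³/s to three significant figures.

w_1 = (4.3 − 1.9)/2 = 1.2 m; q_1 = 0.66 × 0.19 × 1.2 = 0.1505 m³/s
w_2 = (7.6 − 1.9)/2 = 2.85 m; q_2 = 0.94 × 0.52 × 2.85 = 1.393 m³/s
w_3 = (11.9 − 4.3)/2 = 3.8 m; q_3 = 0.92 × 0.74 × 3.8 = 2.587 m³/s
w_4 = (13.7 − 7.6)/2 = 3.05 m; q_4 = 0.87 × 0.53 × 3.05 = 1.406 m³/s
w_5 = (14.9 − 11.9)/2 = 1.5 m; q_5 = 0.64 × 0.29 × 1.5 = 0.2784 m³/s
w_6 = (14.9 − 13.7)/2 = 0.6 m; q_6 = 0.78 × 0.17 × 0.6 = 0.07956 m³/s
Q = Σ qᵢ = 5.895 m³/s

5.89 m³/s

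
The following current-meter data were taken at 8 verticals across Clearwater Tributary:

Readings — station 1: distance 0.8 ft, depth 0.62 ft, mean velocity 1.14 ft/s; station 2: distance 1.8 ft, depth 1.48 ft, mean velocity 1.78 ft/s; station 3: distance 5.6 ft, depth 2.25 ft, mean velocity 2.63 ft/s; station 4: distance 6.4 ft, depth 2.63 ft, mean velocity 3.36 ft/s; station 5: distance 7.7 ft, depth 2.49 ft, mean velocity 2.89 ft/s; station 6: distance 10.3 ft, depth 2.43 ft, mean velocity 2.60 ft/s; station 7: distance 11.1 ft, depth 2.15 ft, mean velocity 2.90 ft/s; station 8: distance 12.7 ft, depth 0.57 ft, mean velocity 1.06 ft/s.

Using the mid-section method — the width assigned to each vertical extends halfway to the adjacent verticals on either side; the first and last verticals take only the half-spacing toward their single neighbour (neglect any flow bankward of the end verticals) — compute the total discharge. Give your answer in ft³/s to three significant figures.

62.3 ft³/s

w_1 = (1.8 − 0.8)/2 = 0.5 ft; q_1 = 1.14 × 0.62 × 0.5 = 0.3534 ft³/s
w_2 = (5.6 − 0.8)/2 = 2.4 ft; q_2 = 1.78 × 1.48 × 2.4 = 6.323 ft³/s
w_3 = (6.4 − 1.8)/2 = 2.3 ft; q_3 = 2.63 × 2.25 × 2.3 = 13.61 ft³/s
w_4 = (7.7 − 5.6)/2 = 1.05 ft; q_4 = 3.36 × 2.63 × 1.05 = 9.279 ft³/s
w_5 = (10.3 − 6.4)/2 = 1.95 ft; q_5 = 2.89 × 2.49 × 1.95 = 14.03 ft³/s
w_6 = (11.1 − 7.7)/2 = 1.7 ft; q_6 = 2.60 × 2.43 × 1.7 = 10.74 ft³/s
w_7 = (12.7 − 10.3)/2 = 1.2 ft; q_7 = 2.90 × 2.15 × 1.2 = 7.482 ft³/s
w_8 = (12.7 − 11.1)/2 = 0.8 ft; q_8 = 1.06 × 0.57 × 0.8 = 0.4834 ft³/s
Q = Σ qᵢ = 62.30 ft³/s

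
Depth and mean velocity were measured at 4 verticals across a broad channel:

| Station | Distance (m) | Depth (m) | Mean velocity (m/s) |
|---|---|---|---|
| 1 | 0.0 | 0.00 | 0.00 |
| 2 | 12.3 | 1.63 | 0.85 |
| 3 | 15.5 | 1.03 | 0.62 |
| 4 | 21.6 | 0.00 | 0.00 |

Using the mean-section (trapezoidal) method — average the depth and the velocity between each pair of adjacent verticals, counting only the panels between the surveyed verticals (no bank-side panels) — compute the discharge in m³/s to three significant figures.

Panel 1-2: Δb = 12.3 m, d̄ = (0.00+1.63)/2 = 0.815, v̄ = (0.00+0.85)/2 = 0.425 → q = 12.3×0.815×0.425 = 4.260 m³/s
Panel 2-3: Δb = 3.2 m, d̄ = (1.63+1.03)/2 = 1.33, v̄ = (0.85+0.62)/2 = 0.735 → q = 3.2×1.33×0.735 = 3.128 m³/s
Panel 3-4: Δb = 6.1 m, d̄ = (1.03+0.00)/2 = 0.515, v̄ = (0.62+0.00)/2 = 0.31 → q = 6.1×0.515×0.31 = 0.9739 m³/s
Q = Σ q = 8.362 m³/s

8.36 m³/s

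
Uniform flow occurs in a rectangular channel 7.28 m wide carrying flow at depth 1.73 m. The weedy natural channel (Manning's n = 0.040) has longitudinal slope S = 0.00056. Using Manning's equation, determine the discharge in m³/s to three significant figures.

8.29 m³/s

A = b·y = 7.28 × 1.73 = 12.59 m²
P = b + 2y = 7.28 + 2×1.73 = 10.74 m
R = A/P = 12.59/10.74 = 1.173 m
Q = (1/n)·A·R^(2/3)·S^(1/2) = (1/0.040) × 12.59 × 1.173^(2/3) × 0.00056^(1/2) = 8.286 m³/s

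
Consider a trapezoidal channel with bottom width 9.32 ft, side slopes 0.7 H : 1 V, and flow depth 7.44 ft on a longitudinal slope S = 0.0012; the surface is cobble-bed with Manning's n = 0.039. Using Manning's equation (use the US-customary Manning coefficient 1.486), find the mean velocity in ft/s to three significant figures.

A = (b + z·y)·y = (9.32 + 0.7×7.44)×7.44 = 108.1 ft²
P = b + 2y√(1+z²) = 9.32 + 2×7.44×√(1+0.7²) = 27.48 ft
R = A/P = 108.1/27.48 = 3.933 ft
Q = (1.486/n)·A·R^(2/3)·S^(1/2) = (1.486/0.039) × 108.1 × 3.933^(2/3) × 0.0012^(1/2) = 355.5 ft³/s
V = Q/A = 355.5/108.1 = 3.289 ft/s

3.29 ft/s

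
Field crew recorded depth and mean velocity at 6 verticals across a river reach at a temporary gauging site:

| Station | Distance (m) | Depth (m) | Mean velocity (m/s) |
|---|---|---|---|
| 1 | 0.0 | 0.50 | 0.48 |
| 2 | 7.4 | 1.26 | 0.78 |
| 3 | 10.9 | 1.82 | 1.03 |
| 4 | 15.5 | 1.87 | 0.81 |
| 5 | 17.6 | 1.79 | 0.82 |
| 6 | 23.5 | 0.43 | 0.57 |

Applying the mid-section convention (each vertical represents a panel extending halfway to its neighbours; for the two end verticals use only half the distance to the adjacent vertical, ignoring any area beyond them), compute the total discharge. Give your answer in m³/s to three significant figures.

w_1 = (7.4 − 0.0)/2 = 3.7 m; q_1 = 0.48 × 0.50 × 3.7 = 0.8880 m³/s
w_2 = (10.9 − 0.0)/2 = 5.45 m; q_2 = 0.78 × 1.26 × 5.45 = 5.356 m³/s
w_3 = (15.5 − 7.4)/2 = 4.05 m; q_3 = 1.03 × 1.82 × 4.05 = 7.592 m³/s
w_4 = (17.6 − 10.9)/2 = 3.35 m; q_4 = 0.81 × 1.87 × 3.35 = 5.074 m³/s
w_5 = (23.5 − 15.5)/2 = 4 m; q_5 = 0.82 × 1.79 × 4 = 5.871 m³/s
w_6 = (23.5 − 17.6)/2 = 2.95 m; q_6 = 0.57 × 0.43 × 2.95 = 0.7230 m³/s
Q = Σ qᵢ = 25.50 m³/s

25.5 m³/s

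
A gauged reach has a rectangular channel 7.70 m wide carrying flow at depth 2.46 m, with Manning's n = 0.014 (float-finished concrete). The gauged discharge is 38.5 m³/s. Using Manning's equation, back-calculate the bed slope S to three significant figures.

0.000471

A = b·y = 7.70 × 2.46 = 18.94 m²
P = b + 2y = 7.70 + 2×2.46 = 12.62 m
R = A/P = 18.94/12.62 = 1.501 m
S = (Q·n / (1·A·R^(2/3)))² = (38.5×0.014 / (1×18.94×1.311))² = 0.0004712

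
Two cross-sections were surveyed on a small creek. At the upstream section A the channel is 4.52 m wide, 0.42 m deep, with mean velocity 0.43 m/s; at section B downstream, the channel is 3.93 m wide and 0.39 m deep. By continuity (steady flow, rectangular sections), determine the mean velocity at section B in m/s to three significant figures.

Q = A₁V₁ = (4.52×0.42) × 0.43 = 0.8163 m³/s
A₂ = 3.93 × 0.39 = 1.533 m²
V₂ = Q/A₂ = 0.8163/1.533 = 0.5326 m/s

0.533 m/s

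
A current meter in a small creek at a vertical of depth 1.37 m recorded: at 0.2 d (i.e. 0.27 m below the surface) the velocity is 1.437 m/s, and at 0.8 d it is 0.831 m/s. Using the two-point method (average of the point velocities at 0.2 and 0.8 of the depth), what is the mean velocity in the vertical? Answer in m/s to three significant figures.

v̄ = (1.437 + 0.831) / 2 = 1.134 m/s

1.13 m/s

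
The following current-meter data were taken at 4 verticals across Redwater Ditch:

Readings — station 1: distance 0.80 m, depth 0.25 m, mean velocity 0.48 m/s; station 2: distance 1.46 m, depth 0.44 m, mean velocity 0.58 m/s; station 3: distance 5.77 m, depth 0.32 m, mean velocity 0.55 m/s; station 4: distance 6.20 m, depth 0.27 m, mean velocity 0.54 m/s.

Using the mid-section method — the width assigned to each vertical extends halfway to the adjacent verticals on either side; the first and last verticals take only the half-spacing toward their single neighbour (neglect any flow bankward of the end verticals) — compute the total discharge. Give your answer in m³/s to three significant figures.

w_1 = (1.46 − 0.80)/2 = 0.33 m; q_1 = 0.48 × 0.25 × 0.33 = 0.03960 m³/s
w_2 = (5.77 − 0.80)/2 = 2.485 m; q_2 = 0.58 × 0.44 × 2.485 = 0.6342 m³/s
w_3 = (6.20 − 1.46)/2 = 2.37 m; q_3 = 0.55 × 0.32 × 2.37 = 0.4171 m³/s
w_4 = (6.20 − 5.77)/2 = 0.215 m; q_4 = 0.54 × 0.27 × 0.215 = 0.03135 m³/s
Q = Σ qᵢ = 1.122 m³/s

1.12 m³/s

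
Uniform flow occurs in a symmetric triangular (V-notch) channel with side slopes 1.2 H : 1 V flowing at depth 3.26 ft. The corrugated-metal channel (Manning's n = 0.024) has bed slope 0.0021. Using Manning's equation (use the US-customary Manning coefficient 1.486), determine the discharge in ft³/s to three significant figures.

42.0 ft³/s

A = z·y² = 1.2×3.26² = 12.75 ft²
P = 2y√(1+z²) = 2×3.26×√(1+1.2²) = 10.18 ft
R = A/P = 12.75/10.18 = 1.252 ft
Q = (1.486/n)·A·R^(2/3)·S^(1/2) = (1.486/0.024) × 12.75 × 1.252^(2/3) × 0.0021^(1/2) = 42.04 ft³/s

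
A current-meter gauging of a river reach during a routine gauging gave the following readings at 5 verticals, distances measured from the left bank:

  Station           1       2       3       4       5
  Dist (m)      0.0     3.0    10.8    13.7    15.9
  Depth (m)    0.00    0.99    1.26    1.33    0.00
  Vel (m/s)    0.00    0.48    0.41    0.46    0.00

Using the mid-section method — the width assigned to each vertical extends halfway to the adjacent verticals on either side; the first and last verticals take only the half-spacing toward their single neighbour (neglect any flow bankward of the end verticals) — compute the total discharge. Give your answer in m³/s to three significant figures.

w_2 = (10.8 − 0.0)/2 = 5.4 m; q_2 = 0.48 × 0.99 × 5.4 = 2.566 m³/s
w_3 = (13.7 − 3.0)/2 = 5.35 m; q_3 = 0.41 × 1.26 × 5.35 = 2.764 m³/s
w_4 = (15.9 − 10.8)/2 = 2.55 m; q_4 = 0.46 × 1.33 × 2.55 = 1.560 m³/s
Stations 1, 5 contribute zero (depth or velocity is 0).
Q = Σ qᵢ = 6.890 m³/s

6.89 m³/s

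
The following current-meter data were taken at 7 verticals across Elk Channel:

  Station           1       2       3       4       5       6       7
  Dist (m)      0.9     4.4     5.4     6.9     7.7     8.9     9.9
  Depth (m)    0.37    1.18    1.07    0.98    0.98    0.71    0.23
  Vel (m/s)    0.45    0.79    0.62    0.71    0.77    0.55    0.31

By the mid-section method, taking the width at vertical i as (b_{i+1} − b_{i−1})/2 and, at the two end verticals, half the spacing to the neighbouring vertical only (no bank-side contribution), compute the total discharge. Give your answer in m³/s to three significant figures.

w_1 = (4.4 − 0.9)/2 = 1.75 m; q_1 = 0.45 × 0.37 × 1.75 = 0.2914 m³/s
w_2 = (5.4 − 0.9)/2 = 2.25 m; q_2 = 0.79 × 1.18 × 2.25 = 2.097 m³/s
w_3 = (6.9 − 4.4)/2 = 1.25 m; q_3 = 0.62 × 1.07 × 1.25 = 0.8293 m³/s
w_4 = (7.7 − 5.4)/2 = 1.15 m; q_4 = 0.71 × 0.98 × 1.15 = 0.8002 m³/s
w_5 = (8.9 − 6.9)/2 = 1 m; q_5 = 0.77 × 0.98 × 1 = 0.7546 m³/s
w_6 = (9.9 − 7.7)/2 = 1.1 m; q_6 = 0.55 × 0.71 × 1.1 = 0.4296 m³/s
w_7 = (9.9 − 8.9)/2 = 0.5 m; q_7 = 0.31 × 0.23 × 0.5 = 0.03565 m³/s
Q = Σ qᵢ = 5.238 m³/s

5.24 m³/s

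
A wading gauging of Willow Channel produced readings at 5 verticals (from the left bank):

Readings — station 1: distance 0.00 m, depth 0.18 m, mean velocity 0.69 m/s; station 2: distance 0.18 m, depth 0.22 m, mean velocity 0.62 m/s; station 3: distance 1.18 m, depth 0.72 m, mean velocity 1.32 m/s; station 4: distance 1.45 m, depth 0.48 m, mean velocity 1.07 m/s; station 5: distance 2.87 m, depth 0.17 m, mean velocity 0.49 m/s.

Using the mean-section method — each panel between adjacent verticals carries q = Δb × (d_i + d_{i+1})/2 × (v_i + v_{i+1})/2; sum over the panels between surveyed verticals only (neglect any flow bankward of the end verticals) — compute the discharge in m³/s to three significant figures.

1.03 m³/s

Panel 1-2: Δb = 0.18 m, d̄ = (0.18+0.22)/2 = 0.2, v̄ = (0.69+0.62)/2 = 0.655 → q = 0.18×0.2×0.655 = 0.02358 m³/s
Panel 2-3: Δb = 1 m, d̄ = (0.22+0.72)/2 = 0.47, v̄ = (0.62+1.32)/2 = 0.97 → q = 1×0.47×0.97 = 0.4559 m³/s
Panel 3-4: Δb = 0.27 m, d̄ = (0.72+0.48)/2 = 0.6, v̄ = (1.32+1.07)/2 = 1.195 → q = 0.27×0.6×1.195 = 0.1936 m³/s
Panel 4-5: Δb = 1.42 m, d̄ = (0.48+0.17)/2 = 0.325, v̄ = (1.07+0.49)/2 = 0.78 → q = 1.42×0.325×0.78 = 0.3600 m³/s
Q = Σ q = 1.033 m³/s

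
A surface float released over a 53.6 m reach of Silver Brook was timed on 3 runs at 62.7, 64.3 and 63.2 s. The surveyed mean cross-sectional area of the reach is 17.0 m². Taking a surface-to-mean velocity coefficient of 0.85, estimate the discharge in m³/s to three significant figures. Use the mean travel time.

12.2 m³/s

t̄ = (62.7 + 64.3 + 63.2) / 3 = 63.4 s
v_surface = L / t̄ = 53.6 / 63.4 = 0.8454 m/s
v_mean = 0.85 × 0.8454 = 0.7186 m/s
Q = A × v_mean = 17.0 × 0.7186 = 12.22 m³/s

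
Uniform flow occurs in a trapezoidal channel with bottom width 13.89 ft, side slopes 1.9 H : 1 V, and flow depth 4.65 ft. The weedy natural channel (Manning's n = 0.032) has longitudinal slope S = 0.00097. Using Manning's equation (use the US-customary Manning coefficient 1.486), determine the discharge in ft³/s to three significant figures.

A = (b + z·y)·y = (13.89 + 1.9×4.65)×4.65 = 105.7 ft²
P = b + 2y√(1+z²) = 13.89 + 2×4.65×√(1+1.9²) = 33.86 ft
R = A/P = 105.7/33.86 = 3.121 ft
Q = (1.486/n)·A·R^(2/3)·S^(1/2) = (1.486/0.032) × 105.7 × 3.121^(2/3) × 0.00097^(1/2) = 326.4 ft³/s

326 ft³/s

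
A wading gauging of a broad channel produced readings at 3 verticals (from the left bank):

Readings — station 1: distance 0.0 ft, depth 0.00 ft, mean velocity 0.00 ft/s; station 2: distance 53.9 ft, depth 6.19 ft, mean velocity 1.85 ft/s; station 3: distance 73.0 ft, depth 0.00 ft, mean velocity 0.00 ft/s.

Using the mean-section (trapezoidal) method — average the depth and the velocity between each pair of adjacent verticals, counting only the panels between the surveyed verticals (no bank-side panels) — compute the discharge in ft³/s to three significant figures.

Panel 1-2: Δb = 53.9 ft, d̄ = (0.00+6.19)/2 = 3.095, v̄ = (0.00+1.85)/2 = 0.925 → q = 53.9×3.095×0.925 = 154.3 ft³/s
Panel 2-3: Δb = 19.1 ft, d̄ = (6.19+0.00)/2 = 3.095, v̄ = (1.85+0.00)/2 = 0.925 → q = 19.1×3.095×0.925 = 54.68 ft³/s
Q = Σ q = 209.0 ft³/s

209 ft³/s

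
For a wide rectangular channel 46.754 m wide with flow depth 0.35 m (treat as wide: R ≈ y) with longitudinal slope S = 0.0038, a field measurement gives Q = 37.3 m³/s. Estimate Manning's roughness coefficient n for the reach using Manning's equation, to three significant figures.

0.0134

A = b·y = 46.754 × 0.35 = 16.36 m²
Wide channel: R ≈ y = 0.35 m
n = (1/Q)·A·R^(2/3)·S^(1/2) = (1/37.3) × 16.36 × 0.4966 × 0.06164 = 0.01343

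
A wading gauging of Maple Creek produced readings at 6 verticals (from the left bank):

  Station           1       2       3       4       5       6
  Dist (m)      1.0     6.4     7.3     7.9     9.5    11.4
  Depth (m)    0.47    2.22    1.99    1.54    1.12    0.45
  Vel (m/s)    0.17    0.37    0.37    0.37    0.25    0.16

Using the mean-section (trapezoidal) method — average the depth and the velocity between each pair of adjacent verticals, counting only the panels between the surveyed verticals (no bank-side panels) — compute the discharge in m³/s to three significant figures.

4.02 m³/s

Panel 1-2: Δb = 5.4 m, d̄ = (0.47+2.22)/2 = 1.345, v̄ = (0.17+0.37)/2 = 0.27 → q = 5.4×1.345×0.27 = 1.961 m³/s
Panel 2-3: Δb = 0.9 m, d̄ = (2.22+1.99)/2 = 2.105, v̄ = (0.37+0.37)/2 = 0.37 → q = 0.9×2.105×0.37 = 0.7010 m³/s
Panel 3-4: Δb = 0.6 m, d̄ = (1.99+1.54)/2 = 1.765, v̄ = (0.37+0.37)/2 = 0.37 → q = 0.6×1.765×0.37 = 0.3918 m³/s
Panel 4-5: Δb = 1.6 m, d̄ = (1.54+1.12)/2 = 1.33, v̄ = (0.37+0.25)/2 = 0.31 → q = 1.6×1.33×0.31 = 0.6597 m³/s
Panel 5-6: Δb = 1.9 m, d̄ = (1.12+0.45)/2 = 0.785, v̄ = (0.25+0.16)/2 = 0.205 → q = 1.9×0.785×0.205 = 0.3058 m³/s
Q = Σ q = 4.019 m³/s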